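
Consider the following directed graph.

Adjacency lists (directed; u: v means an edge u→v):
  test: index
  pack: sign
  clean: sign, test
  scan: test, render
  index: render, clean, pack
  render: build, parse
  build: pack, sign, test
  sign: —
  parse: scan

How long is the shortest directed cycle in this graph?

3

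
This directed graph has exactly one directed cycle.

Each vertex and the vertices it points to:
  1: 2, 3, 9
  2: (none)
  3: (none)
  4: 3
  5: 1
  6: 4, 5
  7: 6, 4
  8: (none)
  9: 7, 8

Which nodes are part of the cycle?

DFS with gray/black marking from 6:
6 gray
  4 gray
    3 gray
    3 black
  4 black
  5 gray
    1 gray
      2 gray
      2 black
      1→3: 3 black — skip
      9 gray
        7 gray
          7→6: 6 is gray → back edge
Back edge closes the cycle 6 → 5 → 1 → 9 → 7 → 6; its vertices are {1, 5, 6, 7, 9}.

1, 5, 6, 7, 9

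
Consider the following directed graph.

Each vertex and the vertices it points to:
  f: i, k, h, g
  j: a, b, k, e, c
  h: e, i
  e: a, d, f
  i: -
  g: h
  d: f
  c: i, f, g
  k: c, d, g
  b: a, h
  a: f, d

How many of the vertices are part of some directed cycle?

8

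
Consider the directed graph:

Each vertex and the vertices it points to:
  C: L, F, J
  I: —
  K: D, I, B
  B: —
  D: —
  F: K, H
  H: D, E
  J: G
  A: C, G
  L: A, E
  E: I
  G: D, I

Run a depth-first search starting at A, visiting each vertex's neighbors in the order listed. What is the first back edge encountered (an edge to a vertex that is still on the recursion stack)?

DFS from A (visiting each vertex's neighbors in the order listed); mark gray on enter, black on exit:
A gray
  C gray
    L gray
      L→A: A is gray → back edge
First back edge: L → A.

L→A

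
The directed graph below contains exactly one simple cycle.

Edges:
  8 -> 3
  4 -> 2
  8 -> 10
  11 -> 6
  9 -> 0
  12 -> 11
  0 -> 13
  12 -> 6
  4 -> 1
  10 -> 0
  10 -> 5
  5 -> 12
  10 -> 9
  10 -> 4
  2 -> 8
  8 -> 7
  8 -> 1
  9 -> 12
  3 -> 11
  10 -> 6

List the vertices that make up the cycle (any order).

DFS with gray/black marking from 2:
2 gray
  8 gray
    1 gray
    1 black
    10 gray
      0 gray
        13 gray
        13 black
      0 black
      6 gray
      6 black
      9 gray
        12 gray
          12→6: 6 black — skip
          11 gray
            11→6: 6 black — skip
          11 black
        12 black
        9→0: 0 black — skip
      9 black
      4 gray
        4→1: 1 black — skip
        4→2: 2 is gray → back edge
Back edge closes the cycle 2 → 8 → 10 → 4 → 2; its vertices are {2, 4, 8, 10}.

2, 4, 8, 10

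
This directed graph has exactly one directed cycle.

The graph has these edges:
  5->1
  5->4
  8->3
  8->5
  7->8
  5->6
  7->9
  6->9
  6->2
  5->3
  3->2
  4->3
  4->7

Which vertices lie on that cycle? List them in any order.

4, 5, 7, 8

DFS with gray/black marking from 5:
5 gray
  4 gray
    7 gray
      8 gray
        3 gray
          2 gray
          2 black
        3 black
        8→5: 5 is gray → back edge
Back edge closes the cycle 5 → 4 → 7 → 8 → 5; its vertices are {4, 5, 7, 8}.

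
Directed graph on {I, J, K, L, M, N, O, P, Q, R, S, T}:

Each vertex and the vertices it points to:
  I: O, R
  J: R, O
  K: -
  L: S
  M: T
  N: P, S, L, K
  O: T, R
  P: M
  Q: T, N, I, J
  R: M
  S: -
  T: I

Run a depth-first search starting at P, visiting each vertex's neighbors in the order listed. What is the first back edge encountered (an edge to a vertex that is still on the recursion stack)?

O→T

DFS from P (visiting each vertex's neighbors in the order listed); mark gray on enter, black on exit:
P gray
  M gray
    T gray
      I gray
        O gray
          O→T: T is gray → back edge
First back edge: O → T.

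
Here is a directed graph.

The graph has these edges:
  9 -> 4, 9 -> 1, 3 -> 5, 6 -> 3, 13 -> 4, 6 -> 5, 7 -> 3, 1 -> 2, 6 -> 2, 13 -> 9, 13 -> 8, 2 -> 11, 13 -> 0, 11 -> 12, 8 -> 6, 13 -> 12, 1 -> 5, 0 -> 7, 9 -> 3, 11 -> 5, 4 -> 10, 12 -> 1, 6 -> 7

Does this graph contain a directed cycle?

Yes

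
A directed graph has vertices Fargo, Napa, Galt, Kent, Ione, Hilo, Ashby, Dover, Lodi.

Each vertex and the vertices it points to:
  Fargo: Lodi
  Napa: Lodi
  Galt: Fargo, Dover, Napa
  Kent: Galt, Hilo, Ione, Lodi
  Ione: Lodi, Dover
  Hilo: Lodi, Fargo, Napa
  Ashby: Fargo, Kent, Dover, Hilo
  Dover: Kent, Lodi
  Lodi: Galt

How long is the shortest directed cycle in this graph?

3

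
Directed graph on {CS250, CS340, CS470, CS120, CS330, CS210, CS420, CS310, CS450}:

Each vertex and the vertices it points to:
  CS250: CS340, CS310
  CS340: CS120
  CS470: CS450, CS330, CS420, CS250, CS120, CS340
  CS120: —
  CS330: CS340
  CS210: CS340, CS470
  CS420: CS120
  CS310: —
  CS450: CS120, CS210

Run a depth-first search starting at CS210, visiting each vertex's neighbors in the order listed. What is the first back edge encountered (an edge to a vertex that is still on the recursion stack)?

DFS from CS210 (visiting each vertex's neighbors in the order listed); mark gray on enter, black on exit:
CS210 gray
  CS340 gray
    CS120 gray
    CS120 black
  CS340 black
  CS470 gray
    CS450 gray
      CS450→CS120: CS120 black — skip
      CS450→CS210: CS210 is gray → back edge
First back edge: CS450 → CS210.

CS450->CS210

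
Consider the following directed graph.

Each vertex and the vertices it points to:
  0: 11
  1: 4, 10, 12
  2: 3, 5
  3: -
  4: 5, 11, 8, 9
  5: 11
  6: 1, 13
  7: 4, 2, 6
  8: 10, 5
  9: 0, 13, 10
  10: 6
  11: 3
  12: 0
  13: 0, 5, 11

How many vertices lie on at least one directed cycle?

6

A vertex is on a directed cycle iff it belongs to a strongly connected component of size ≥ 2 (or has a self-loop).
The vertices on cycles are {1, 4, 6, 8, 9, 10} — 6 in total.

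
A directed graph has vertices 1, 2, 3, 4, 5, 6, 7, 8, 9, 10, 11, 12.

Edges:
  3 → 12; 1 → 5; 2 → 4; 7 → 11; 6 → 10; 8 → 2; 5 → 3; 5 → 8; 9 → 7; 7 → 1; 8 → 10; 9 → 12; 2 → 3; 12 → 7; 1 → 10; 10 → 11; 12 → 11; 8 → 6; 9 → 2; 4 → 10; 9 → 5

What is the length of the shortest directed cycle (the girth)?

For each vertex v, BFS finds the shortest path from v back to v.
The shortest such closed walk is 7 → 1 → 5 → 3 → 12 → 7, length 5.

5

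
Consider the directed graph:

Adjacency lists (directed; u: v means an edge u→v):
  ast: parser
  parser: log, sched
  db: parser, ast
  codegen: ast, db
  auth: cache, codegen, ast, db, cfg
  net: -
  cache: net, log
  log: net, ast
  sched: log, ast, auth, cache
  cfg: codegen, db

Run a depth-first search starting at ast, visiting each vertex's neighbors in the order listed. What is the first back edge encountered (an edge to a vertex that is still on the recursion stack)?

log→ast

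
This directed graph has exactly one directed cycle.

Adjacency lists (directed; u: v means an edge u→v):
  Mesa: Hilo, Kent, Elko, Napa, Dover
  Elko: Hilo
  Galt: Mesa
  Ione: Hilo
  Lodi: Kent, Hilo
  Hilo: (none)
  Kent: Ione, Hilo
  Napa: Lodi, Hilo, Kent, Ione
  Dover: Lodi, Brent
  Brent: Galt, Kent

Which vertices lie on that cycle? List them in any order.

DFS with gray/black marking from Mesa:
Mesa gray
  Hilo gray
  Hilo black
  Kent gray
    Ione gray
      Ione→Hilo: Hilo black — skip
    Ione black
    Kent→Hilo: Hilo black — skip
  Kent black
  Elko gray
    Elko→Hilo: Hilo black — skip
  Elko black
  Napa gray
    Lodi gray
      Lodi→Kent: Kent black — skip
      Lodi→Hilo: Hilo black — skip
    Lodi black
    Napa→Hilo: Hilo black — skip
    Napa→Kent: Kent black — skip
    Napa→Ione: Ione black — skip
  Napa black
  Dover gray
    Dover→Lodi: Lodi black — skip
    Brent gray
      Galt gray
        Galt→Mesa: Mesa is gray → back edge
Back edge closes the cycle Mesa → Dover → Brent → Galt → Mesa; its vertices are {Galt, Mesa, Brent, Dover}.

Galt, Mesa, Brent, Dover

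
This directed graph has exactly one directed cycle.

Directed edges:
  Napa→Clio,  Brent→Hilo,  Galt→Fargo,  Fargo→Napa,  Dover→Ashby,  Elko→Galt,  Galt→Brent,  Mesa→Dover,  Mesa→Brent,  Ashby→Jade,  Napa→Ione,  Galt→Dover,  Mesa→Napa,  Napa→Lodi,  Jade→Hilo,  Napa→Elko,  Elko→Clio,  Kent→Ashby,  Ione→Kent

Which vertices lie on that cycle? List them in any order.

DFS with gray/black marking from Napa:
Napa gray
  Elko gray
    Clio gray
    Clio black
    Galt gray
      Dover gray
        Ashby gray
          Jade gray
            Hilo gray
            Hilo black
          Jade black
        Ashby black
      Dover black
      Brent gray
        Brent→Hilo: Hilo black — skip
      Brent black
      Fargo gray
        Fargo→Napa: Napa is gray → back edge
Back edge closes the cycle Napa → Elko → Galt → Fargo → Napa; its vertices are {Elko, Galt, Napa, Fargo}.

Elko, Galt, Napa, Fargo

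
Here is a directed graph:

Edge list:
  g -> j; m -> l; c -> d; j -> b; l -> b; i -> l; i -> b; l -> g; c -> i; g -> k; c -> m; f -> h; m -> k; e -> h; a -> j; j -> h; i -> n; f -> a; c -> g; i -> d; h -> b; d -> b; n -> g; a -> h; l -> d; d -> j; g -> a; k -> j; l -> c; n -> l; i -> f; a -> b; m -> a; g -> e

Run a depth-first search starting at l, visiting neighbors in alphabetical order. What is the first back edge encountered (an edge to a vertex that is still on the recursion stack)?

i→l

DFS from l (visiting neighbors in alphabetical order); mark gray on enter, black on exit:
l gray
  b gray
  b black
  c gray
    d gray
      d→b: b black — skip
      j gray
        j→b: b black — skip
        h gray
          h→b: b black — skip
        h black
      j black
    d black
    g gray
      a gray
        a→b: b black — skip
        a→h: h black — skip
        a→j: j black — skip
      a black
      e gray
        e→h: h black — skip
      e black
      g→j: j black — skip
      k gray
        k→j: j black — skip
      k black
    g black
    i gray
      i→b: b black — skip
      i→d: d black — skip
      f gray
        f→a: a black — skip
        f→h: h black — skip
      f black
      i→l: l is gray → back edge
First back edge: i → l.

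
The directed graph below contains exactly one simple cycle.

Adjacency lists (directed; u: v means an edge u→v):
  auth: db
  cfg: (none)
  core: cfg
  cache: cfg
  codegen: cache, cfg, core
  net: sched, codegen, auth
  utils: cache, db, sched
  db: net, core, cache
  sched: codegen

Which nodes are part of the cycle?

DFS with gray/black marking from db:
db gray
  net gray
    sched gray
      codegen gray
        cache gray
          cfg gray
          cfg black
        cache black
        codegen→cfg: cfg black — skip
        core gray
          core→cfg: cfg black — skip
        core black
      codegen black
    sched black
    net→codegen: codegen black — skip
    auth gray
      auth→db: db is gray → back edge
Back edge closes the cycle db → net → auth → db; its vertices are {db, net, auth}.

db, net, auth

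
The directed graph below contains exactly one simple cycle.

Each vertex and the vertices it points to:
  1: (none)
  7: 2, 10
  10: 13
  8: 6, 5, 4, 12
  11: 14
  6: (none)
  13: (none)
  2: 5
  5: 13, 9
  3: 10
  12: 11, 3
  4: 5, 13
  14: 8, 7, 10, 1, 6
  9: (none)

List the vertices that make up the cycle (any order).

DFS with gray/black marking from 14:
14 gray
  8 gray
    6 gray
    6 black
    5 gray
      13 gray
      13 black
      9 gray
      9 black
    5 black
    4 gray
      4→5: 5 black — skip
      4→13: 13 black — skip
    4 black
    12 gray
      11 gray
        11→14: 14 is gray → back edge
Back edge closes the cycle 14 → 8 → 12 → 11 → 14; its vertices are {8, 11, 12, 14}.

8, 11, 12, 14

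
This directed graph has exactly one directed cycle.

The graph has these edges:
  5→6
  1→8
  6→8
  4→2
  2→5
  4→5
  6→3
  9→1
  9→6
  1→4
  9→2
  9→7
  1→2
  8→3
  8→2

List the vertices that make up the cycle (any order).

2, 5, 6, 8

DFS with gray/black marking from 6:
6 gray
  3 gray
  3 black
  8 gray
    2 gray
      5 gray
        5→6: 6 is gray → back edge
Back edge closes the cycle 6 → 8 → 2 → 5 → 6; its vertices are {2, 5, 6, 8}.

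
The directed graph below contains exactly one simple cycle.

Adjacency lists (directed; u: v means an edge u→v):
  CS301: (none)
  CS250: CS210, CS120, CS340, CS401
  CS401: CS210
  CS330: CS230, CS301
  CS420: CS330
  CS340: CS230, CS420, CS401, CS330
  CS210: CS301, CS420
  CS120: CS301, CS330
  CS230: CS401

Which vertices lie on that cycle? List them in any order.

CS210, CS230, CS330, CS401, CS420

DFS with gray/black marking from CS230:
CS230 gray
  CS401 gray
    CS210 gray
      CS301 gray
      CS301 black
      CS420 gray
        CS330 gray
          CS330→CS230: CS230 is gray → back edge
Back edge closes the cycle CS230 → CS401 → CS210 → CS420 → CS330 → CS230; its vertices are {CS210, CS230, CS330, CS401, CS420}.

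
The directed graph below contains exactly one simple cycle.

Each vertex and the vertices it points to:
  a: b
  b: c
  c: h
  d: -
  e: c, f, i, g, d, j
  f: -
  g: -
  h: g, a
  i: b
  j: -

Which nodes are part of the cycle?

a, b, c, h

DFS with gray/black marking from c:
c gray
  h gray
    g gray
    g black
    a gray
      b gray
        b→c: c is gray → back edge
Back edge closes the cycle c → h → a → b → c; its vertices are {a, b, c, h}.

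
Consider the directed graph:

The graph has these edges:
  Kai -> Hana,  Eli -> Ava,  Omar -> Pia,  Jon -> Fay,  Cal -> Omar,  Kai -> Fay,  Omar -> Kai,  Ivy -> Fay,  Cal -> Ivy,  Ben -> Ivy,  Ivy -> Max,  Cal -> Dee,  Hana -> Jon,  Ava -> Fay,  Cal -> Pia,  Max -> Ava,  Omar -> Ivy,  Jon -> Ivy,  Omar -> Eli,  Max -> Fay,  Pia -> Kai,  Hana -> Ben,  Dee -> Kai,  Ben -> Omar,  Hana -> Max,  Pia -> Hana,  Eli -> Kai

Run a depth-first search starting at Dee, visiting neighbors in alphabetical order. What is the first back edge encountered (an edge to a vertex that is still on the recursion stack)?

Eli->Kai

DFS from Dee (visiting neighbors in alphabetical order); mark gray on enter, black on exit:
Dee gray
  Kai gray
    Fay gray
    Fay black
    Hana gray
      Ben gray
        Ivy gray
          Ivy→Fay: Fay black — skip
          Max gray
            Ava gray
              Ava→Fay: Fay black — skip
            Ava black
            Max→Fay: Fay black — skip
          Max black
        Ivy black
        Omar gray
          Eli gray
            Eli→Ava: Ava black — skip
            Eli→Kai: Kai is gray → back edge
First back edge: Eli → Kai.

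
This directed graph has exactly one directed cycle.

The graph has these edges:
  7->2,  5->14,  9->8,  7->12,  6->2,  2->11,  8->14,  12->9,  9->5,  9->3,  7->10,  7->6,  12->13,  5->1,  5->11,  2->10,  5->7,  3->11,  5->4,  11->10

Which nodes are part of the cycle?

DFS with gray/black marking from 9:
9 gray
  5 gray
    4 gray
    4 black
    1 gray
    1 black
    7 gray
      10 gray
      10 black
      6 gray
        2 gray
          11 gray
            11→10: 10 black — skip
          11 black
          2→10: 10 black — skip
        2 black
      6 black
      7→2: 2 black — skip
      12 gray
        12→9: 9 is gray → back edge
Back edge closes the cycle 9 → 5 → 7 → 12 → 9; its vertices are {5, 7, 9, 12}.

5, 7, 9, 12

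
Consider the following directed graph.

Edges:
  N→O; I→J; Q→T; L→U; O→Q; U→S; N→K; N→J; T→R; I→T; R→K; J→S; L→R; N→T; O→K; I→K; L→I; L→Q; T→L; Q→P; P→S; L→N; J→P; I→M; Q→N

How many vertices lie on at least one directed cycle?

6

A vertex is on a directed cycle iff it belongs to a strongly connected component of size ≥ 2 (or has a self-loop).
The vertices on cycles are {I, L, N, O, Q, T} — 6 in total.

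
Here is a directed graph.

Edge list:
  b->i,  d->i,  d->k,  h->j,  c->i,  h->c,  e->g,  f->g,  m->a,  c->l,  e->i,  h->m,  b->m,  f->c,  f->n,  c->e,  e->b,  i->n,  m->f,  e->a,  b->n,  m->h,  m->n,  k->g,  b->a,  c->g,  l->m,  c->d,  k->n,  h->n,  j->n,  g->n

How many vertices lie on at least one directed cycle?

A vertex is on a directed cycle iff it belongs to a strongly connected component of size ≥ 2 (or has a self-loop).
The vertices on cycles are {b, c, e, f, h, l, m} — 7 in total.

7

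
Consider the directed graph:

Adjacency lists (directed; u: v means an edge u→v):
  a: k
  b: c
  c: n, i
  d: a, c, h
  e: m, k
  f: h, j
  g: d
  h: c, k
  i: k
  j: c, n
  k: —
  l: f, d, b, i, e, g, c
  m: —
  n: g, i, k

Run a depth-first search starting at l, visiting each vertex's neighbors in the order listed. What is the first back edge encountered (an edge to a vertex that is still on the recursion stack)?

DFS from l (visiting each vertex's neighbors in the order listed); mark gray on enter, black on exit:
l gray
  f gray
    h gray
      c gray
        n gray
          g gray
            d gray
              a gray
                k gray
                k black
              a black
              d→c: c is gray → back edge
First back edge: d → c.

d->c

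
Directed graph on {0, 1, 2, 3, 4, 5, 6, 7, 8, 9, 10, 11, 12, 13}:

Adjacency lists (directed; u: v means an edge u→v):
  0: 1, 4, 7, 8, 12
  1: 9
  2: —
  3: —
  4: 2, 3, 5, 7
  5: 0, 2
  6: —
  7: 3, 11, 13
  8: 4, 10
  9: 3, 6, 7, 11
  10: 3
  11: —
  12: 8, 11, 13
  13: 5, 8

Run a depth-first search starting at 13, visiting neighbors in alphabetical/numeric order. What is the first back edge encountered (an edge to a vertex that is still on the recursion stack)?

7->13

DFS from 13 (visiting neighbors in alphabetical/numeric order); mark gray on enter, black on exit:
13 gray
  5 gray
    0 gray
      1 gray
        9 gray
          3 gray
          3 black
          6 gray
          6 black
          7 gray
            7→3: 3 black — skip
            11 gray
            11 black
            7→13: 13 is gray → back edge
First back edge: 7 → 13.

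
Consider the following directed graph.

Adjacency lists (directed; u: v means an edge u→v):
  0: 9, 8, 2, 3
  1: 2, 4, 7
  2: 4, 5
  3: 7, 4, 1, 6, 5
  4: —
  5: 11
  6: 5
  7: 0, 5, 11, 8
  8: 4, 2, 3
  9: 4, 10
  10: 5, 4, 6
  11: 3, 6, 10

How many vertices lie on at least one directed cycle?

11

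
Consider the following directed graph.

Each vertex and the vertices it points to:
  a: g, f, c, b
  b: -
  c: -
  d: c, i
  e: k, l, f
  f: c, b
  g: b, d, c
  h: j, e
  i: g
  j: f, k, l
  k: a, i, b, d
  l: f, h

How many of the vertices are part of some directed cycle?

7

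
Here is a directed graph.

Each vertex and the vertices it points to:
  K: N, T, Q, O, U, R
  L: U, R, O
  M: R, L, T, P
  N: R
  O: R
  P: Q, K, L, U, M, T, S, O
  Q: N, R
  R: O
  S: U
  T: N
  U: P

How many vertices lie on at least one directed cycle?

8

A vertex is on a directed cycle iff it belongs to a strongly connected component of size ≥ 2 (or has a self-loop).
The vertices on cycles are {K, L, M, O, P, R, S, U} — 8 in total.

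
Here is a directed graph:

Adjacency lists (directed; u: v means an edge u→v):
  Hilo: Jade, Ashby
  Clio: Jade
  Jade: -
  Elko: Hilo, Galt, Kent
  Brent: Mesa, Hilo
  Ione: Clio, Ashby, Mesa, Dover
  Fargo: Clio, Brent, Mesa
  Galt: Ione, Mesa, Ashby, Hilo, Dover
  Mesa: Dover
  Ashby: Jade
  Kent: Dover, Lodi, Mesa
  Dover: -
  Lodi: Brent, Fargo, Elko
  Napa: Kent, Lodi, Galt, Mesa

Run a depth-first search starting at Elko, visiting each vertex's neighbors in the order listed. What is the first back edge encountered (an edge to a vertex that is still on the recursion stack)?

Lodi->Elko

DFS from Elko (visiting each vertex's neighbors in the order listed); mark gray on enter, black on exit:
Elko gray
  Hilo gray
    Jade gray
    Jade black
    Ashby gray
      Ashby→Jade: Jade black — skip
    Ashby black
  Hilo black
  Galt gray
    Ione gray
      Clio gray
        Clio→Jade: Jade black — skip
      Clio black
      Ione→Ashby: Ashby black — skip
      Mesa gray
        Dover gray
        Dover black
      Mesa black
      Ione→Dover: Dover black — skip
    Ione black
    Galt→Mesa: Mesa black — skip
    Galt→Ashby: Ashby black — skip
    Galt→Hilo: Hilo black — skip
    Galt→Dover: Dover black — skip
  Galt black
  Kent gray
    Kent→Dover: Dover black — skip
    Lodi gray
      Brent gray
        Brent→Mesa: Mesa black — skip
        Brent→Hilo: Hilo black — skip
      Brent black
      Fargo gray
        Fargo→Clio: Clio black — skip
        Fargo→Brent: Brent black — skip
        Fargo→Mesa: Mesa black — skip
      Fargo black
      Lodi→Elko: Elko is gray → back edge
First back edge: Lodi → Elko.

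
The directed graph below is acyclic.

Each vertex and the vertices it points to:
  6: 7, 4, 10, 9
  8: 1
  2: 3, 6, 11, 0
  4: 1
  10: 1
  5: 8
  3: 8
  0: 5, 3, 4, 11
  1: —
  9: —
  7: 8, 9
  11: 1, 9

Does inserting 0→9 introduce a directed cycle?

No

Adding 0→9 creates a cycle iff 9 can already reach 0.
Explore from 9: no path reaches 0. The graph stays acyclic.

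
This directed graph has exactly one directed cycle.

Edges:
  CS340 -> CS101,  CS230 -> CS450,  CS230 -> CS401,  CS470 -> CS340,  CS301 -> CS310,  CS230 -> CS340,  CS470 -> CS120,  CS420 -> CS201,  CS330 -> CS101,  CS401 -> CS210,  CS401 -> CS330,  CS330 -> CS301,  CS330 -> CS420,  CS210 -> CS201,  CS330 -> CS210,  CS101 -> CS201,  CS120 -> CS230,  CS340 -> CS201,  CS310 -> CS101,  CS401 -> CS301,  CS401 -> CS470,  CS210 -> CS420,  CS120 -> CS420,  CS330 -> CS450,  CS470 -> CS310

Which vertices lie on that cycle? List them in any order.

CS120, CS230, CS401, CS470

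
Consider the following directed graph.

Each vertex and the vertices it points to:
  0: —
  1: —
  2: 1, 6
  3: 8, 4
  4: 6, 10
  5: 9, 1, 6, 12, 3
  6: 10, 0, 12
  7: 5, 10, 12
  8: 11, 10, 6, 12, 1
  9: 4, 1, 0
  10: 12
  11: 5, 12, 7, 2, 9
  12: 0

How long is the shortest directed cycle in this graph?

4

For each vertex v, BFS finds the shortest path from v back to v.
The shortest such closed walk is 11 → 5 → 3 → 8 → 11, length 4.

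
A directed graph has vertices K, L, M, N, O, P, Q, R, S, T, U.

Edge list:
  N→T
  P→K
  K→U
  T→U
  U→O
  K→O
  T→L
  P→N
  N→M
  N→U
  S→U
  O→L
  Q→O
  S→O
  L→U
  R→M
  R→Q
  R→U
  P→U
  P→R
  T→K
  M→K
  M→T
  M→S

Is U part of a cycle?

Yes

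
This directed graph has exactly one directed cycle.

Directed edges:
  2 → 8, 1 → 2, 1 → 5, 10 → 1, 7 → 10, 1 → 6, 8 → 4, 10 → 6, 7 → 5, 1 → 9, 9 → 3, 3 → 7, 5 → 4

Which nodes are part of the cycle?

DFS with gray/black marking from 7:
7 gray
  5 gray
    4 gray
    4 black
  5 black
  10 gray
    1 gray
      6 gray
      6 black
      1→5: 5 black — skip
      9 gray
        3 gray
          3→7: 7 is gray → back edge
Back edge closes the cycle 7 → 10 → 1 → 9 → 3 → 7; its vertices are {1, 3, 7, 9, 10}.

1, 3, 7, 9, 10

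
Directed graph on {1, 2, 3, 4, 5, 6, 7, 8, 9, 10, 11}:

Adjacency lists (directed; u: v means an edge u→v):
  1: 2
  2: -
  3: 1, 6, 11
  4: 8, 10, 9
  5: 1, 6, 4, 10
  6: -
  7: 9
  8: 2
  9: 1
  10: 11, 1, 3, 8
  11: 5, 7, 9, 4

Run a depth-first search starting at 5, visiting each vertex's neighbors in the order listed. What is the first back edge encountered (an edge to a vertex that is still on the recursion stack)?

11→5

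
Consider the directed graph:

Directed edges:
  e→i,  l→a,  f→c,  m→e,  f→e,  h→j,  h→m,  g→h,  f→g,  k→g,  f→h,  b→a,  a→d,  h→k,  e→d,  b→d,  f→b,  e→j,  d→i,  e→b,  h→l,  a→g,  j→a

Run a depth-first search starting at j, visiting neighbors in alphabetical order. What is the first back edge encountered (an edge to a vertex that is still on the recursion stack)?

h→j

DFS from j (visiting neighbors in alphabetical order); mark gray on enter, black on exit:
j gray
  a gray
    d gray
      i gray
      i black
    d black
    g gray
      h gray
        h→j: j is gray → back edge
First back edge: h → j.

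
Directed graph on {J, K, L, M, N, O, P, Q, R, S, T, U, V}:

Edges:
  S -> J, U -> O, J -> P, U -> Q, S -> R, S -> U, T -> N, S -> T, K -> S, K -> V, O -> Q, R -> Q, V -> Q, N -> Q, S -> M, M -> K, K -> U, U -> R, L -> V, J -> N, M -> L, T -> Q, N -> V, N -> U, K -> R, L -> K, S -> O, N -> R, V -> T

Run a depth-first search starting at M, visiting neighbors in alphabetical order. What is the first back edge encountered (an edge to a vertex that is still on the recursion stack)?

T→N

DFS from M (visiting neighbors in alphabetical order); mark gray on enter, black on exit:
M gray
  K gray
    R gray
      Q gray
      Q black
    R black
    S gray
      J gray
        N gray
          N→Q: Q black — skip
          N→R: R black — skip
          U gray
            O gray
              O→Q: Q black — skip
            O black
            U→Q: Q black — skip
            U→R: R black — skip
          U black
          V gray
            V→Q: Q black — skip
            T gray
              T→N: N is gray → back edge
First back edge: T → N.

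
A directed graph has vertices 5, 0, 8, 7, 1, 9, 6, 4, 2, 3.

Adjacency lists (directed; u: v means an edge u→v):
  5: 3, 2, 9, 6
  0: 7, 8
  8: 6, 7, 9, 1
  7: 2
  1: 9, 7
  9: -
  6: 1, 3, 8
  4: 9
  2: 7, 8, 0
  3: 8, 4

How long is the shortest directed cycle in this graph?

2

For each vertex v, BFS finds the shortest path from v back to v.
The shortest such closed walk is 6 → 8 → 6, length 2.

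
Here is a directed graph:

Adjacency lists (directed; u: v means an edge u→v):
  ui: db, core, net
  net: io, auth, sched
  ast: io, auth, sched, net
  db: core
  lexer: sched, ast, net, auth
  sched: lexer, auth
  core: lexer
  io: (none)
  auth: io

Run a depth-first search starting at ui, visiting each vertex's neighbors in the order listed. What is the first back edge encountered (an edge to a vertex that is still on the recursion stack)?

DFS from ui (visiting each vertex's neighbors in the order listed); mark gray on enter, black on exit:
ui gray
  db gray
    core gray
      lexer gray
        sched gray
          sched→lexer: lexer is gray → back edge
First back edge: sched → lexer.

sched->lexer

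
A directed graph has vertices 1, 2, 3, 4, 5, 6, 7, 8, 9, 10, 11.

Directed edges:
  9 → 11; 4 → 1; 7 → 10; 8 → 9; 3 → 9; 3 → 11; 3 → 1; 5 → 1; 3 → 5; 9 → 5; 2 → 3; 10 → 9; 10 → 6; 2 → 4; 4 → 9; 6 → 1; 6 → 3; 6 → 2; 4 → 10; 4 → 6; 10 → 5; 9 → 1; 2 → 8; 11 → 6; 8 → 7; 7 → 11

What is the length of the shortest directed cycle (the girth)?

3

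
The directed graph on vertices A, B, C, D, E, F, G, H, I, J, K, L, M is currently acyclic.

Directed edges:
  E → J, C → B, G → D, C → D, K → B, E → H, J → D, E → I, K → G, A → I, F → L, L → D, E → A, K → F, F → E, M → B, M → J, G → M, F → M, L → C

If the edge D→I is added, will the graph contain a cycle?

No

Adding D→I creates a cycle iff I can already reach D.
Explore from I: no path reaches D. The graph stays acyclic.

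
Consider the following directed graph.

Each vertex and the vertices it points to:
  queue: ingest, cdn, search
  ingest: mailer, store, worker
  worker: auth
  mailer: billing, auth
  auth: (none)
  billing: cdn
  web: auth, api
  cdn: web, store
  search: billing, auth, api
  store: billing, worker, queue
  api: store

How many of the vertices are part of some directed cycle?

9

A vertex is on a directed cycle iff it belongs to a strongly connected component of size ≥ 2 (or has a self-loop).
The vertices on cycles are {api, cdn, web, queue, store, ingest, mailer, search, billing} — 9 in total.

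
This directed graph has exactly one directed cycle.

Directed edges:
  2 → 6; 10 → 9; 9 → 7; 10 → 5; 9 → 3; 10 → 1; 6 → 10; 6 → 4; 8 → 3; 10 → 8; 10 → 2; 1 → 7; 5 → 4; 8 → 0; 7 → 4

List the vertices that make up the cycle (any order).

2, 6, 10

DFS with gray/black marking from 10:
10 gray
  2 gray
    6 gray
      6→10: 10 is gray → back edge
Back edge closes the cycle 10 → 2 → 6 → 10; its vertices are {2, 6, 10}.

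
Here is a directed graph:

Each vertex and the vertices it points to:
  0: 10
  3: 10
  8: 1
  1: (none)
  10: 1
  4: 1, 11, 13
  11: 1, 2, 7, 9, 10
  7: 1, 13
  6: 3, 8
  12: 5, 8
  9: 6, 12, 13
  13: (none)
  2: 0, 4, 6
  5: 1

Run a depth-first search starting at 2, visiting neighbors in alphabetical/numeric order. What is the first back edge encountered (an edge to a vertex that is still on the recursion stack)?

11->2

DFS from 2 (visiting neighbors in alphabetical/numeric order); mark gray on enter, black on exit:
2 gray
  0 gray
    10 gray
      1 gray
      1 black
    10 black
  0 black
  4 gray
    4→1: 1 black — skip
    11 gray
      11→1: 1 black — skip
      11→2: 2 is gray → back edge
First back edge: 11 → 2.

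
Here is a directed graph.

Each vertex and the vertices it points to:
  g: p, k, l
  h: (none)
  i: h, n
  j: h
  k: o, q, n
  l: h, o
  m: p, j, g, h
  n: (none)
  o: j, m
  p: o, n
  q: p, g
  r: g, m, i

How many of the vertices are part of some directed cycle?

A vertex is on a directed cycle iff it belongs to a strongly connected component of size ≥ 2 (or has a self-loop).
The vertices on cycles are {g, k, l, m, o, p, q} — 7 in total.

7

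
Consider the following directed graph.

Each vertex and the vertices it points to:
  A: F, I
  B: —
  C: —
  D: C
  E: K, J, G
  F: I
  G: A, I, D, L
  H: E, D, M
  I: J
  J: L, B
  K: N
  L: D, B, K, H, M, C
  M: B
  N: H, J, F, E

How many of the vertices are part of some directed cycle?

10

A vertex is on a directed cycle iff it belongs to a strongly connected component of size ≥ 2 (or has a self-loop).
The vertices on cycles are {A, E, F, G, H, I, J, K, L, N} — 10 in total.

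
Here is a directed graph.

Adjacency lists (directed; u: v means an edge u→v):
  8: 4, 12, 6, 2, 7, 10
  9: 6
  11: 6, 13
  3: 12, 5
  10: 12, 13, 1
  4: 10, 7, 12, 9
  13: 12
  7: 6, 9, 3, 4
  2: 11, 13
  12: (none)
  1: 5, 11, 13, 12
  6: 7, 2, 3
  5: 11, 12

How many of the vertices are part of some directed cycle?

A vertex is on a directed cycle iff it belongs to a strongly connected component of size ≥ 2 (or has a self-loop).
The vertices on cycles are {1, 2, 3, 4, 5, 6, 7, 9, 10, 11} — 10 in total.

10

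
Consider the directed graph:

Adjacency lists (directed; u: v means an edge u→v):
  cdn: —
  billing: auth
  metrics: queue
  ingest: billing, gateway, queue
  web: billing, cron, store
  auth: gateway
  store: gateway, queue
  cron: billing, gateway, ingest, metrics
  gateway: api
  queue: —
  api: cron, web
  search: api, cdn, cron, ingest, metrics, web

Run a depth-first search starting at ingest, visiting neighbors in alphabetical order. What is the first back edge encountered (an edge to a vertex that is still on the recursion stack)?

DFS from ingest (visiting neighbors in alphabetical order); mark gray on enter, black on exit:
ingest gray
  billing gray
    auth gray
      gateway gray
        api gray
          cron gray
            cron→billing: billing is gray → back edge
First back edge: cron → billing.

cron->billing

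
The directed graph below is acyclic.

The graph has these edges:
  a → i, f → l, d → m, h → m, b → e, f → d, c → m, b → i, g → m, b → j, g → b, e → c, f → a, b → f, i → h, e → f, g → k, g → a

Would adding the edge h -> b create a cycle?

Adding h→b creates a cycle iff b can already reach h.
Path from b: b → i → h.
So b → … → h → b is a cycle.

Yes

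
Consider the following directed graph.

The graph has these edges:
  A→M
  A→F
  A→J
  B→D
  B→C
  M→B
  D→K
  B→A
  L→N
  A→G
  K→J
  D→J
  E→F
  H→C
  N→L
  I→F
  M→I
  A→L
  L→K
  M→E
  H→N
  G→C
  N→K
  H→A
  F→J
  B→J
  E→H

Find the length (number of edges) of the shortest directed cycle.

For each vertex v, BFS finds the shortest path from v back to v.
The shortest such closed walk is N → L → N, length 2.

2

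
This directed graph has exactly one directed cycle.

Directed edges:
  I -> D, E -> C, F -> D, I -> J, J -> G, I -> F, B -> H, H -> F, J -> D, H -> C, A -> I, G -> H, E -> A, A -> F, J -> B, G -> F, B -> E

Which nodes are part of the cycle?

A, B, E, I, J

DFS with gray/black marking from J:
J gray
  G gray
    H gray
      C gray
      C black
      F gray
        D gray
        D black
      F black
    H black
    G→F: F black — skip
  G black
  B gray
    B→H: H black — skip
    E gray
      E→C: C black — skip
      A gray
        I gray
          I→J: J is gray → back edge
Back edge closes the cycle J → B → E → A → I → J; its vertices are {A, B, E, I, J}.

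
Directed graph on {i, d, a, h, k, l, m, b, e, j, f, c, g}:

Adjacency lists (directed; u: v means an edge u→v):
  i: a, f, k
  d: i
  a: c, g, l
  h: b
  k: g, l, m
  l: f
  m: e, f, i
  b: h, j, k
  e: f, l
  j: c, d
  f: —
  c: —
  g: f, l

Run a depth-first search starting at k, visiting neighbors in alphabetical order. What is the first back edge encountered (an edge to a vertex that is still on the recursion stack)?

i->k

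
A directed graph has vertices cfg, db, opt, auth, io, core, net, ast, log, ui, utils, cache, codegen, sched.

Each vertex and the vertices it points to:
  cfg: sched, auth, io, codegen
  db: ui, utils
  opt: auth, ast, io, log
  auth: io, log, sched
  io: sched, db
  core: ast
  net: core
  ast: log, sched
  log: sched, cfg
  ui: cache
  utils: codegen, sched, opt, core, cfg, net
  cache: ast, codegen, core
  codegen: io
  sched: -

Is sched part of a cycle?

No

sched lies on a cycle iff there is a path from sched back to itself.
Exploring from sched, it never reaches itself; equivalently, its strongly connected component is a singleton.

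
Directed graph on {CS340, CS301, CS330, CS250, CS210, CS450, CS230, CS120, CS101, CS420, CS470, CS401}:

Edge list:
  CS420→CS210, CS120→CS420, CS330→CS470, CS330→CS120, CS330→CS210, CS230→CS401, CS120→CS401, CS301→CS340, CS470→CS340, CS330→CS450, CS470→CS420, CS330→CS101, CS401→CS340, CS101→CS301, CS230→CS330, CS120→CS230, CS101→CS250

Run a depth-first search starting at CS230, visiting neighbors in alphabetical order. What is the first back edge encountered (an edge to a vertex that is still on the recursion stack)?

DFS from CS230 (visiting neighbors in alphabetical order); mark gray on enter, black on exit:
CS230 gray
  CS330 gray
    CS101 gray
      CS250 gray
      CS250 black
      CS301 gray
        CS340 gray
        CS340 black
      CS301 black
    CS101 black
    CS120 gray
      CS120→CS230: CS230 is gray → back edge
First back edge: CS120 → CS230.

CS120→CS230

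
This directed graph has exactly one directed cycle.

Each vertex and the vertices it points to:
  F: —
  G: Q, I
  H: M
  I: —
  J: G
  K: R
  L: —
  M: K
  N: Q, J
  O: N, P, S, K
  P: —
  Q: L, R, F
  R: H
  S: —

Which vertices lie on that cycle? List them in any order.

H, K, M, R

DFS with gray/black marking from K:
K gray
  R gray
    H gray
      M gray
        M→K: K is gray → back edge
Back edge closes the cycle K → R → H → M → K; its vertices are {H, K, M, R}.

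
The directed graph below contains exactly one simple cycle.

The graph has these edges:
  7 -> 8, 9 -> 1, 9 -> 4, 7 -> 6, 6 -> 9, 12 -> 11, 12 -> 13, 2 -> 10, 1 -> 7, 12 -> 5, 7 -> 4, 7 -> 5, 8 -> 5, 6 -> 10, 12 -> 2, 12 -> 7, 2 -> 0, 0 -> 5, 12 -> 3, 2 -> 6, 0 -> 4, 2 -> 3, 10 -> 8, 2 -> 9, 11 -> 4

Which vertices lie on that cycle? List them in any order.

DFS with gray/black marking from 6:
6 gray
  9 gray
    1 gray
      7 gray
        5 gray
        5 black
        4 gray
        4 black
        8 gray
          8→5: 5 black — skip
        8 black
        7→6: 6 is gray → back edge
Back edge closes the cycle 6 → 9 → 1 → 7 → 6; its vertices are {1, 6, 7, 9}.

1, 6, 7, 9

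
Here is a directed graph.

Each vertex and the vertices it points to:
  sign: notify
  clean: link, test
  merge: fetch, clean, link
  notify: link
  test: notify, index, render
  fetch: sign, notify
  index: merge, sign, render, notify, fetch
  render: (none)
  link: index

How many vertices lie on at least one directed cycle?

8

A vertex is on a directed cycle iff it belongs to a strongly connected component of size ≥ 2 (or has a self-loop).
The vertices on cycles are {link, sign, test, clean, fetch, index, merge, notify} — 8 in total.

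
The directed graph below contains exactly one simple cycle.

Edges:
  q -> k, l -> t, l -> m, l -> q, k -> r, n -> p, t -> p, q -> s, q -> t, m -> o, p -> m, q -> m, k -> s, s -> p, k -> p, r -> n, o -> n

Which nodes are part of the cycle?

m, n, o, p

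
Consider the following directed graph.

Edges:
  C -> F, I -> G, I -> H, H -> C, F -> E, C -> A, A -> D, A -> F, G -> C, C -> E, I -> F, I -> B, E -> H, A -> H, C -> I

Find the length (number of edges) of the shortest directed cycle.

For each vertex v, BFS finds the shortest path from v back to v.
The shortest such closed walk is C → E → H → C, length 3.

3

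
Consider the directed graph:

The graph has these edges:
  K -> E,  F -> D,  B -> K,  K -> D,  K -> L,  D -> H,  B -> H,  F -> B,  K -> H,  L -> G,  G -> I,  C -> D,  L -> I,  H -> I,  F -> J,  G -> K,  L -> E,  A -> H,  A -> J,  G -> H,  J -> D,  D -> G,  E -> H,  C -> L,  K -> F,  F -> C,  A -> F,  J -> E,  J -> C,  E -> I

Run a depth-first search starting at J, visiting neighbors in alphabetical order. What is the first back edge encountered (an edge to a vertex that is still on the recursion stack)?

DFS from J (visiting neighbors in alphabetical order); mark gray on enter, black on exit:
J gray
  C gray
    D gray
      G gray
        H gray
          I gray
          I black
        H black
        G→I: I black — skip
        K gray
          K→D: D is gray → back edge
First back edge: K → D.

K→D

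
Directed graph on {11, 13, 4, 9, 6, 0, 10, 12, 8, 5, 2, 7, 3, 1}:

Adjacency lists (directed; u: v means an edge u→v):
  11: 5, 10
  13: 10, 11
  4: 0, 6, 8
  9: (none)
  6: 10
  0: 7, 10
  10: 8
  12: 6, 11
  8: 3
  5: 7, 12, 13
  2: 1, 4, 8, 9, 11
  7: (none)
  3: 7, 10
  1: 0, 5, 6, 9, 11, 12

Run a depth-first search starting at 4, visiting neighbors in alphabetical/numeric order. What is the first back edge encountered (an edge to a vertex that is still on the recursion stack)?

3→10

DFS from 4 (visiting neighbors in alphabetical/numeric order); mark gray on enter, black on exit:
4 gray
  0 gray
    7 gray
    7 black
    10 gray
      8 gray
        3 gray
          3→7: 7 black — skip
          3→10: 10 is gray → back edge
First back edge: 3 → 10.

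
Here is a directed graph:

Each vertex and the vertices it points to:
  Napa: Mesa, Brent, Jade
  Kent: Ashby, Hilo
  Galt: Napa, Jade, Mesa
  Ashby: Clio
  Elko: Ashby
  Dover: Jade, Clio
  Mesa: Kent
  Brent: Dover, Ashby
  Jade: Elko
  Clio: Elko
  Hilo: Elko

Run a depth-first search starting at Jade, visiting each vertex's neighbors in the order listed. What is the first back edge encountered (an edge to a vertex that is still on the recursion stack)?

Clio→Elko

DFS from Jade (visiting each vertex's neighbors in the order listed); mark gray on enter, black on exit:
Jade gray
  Elko gray
    Ashby gray
      Clio gray
        Clio→Elko: Elko is gray → back edge
First back edge: Clio → Elko.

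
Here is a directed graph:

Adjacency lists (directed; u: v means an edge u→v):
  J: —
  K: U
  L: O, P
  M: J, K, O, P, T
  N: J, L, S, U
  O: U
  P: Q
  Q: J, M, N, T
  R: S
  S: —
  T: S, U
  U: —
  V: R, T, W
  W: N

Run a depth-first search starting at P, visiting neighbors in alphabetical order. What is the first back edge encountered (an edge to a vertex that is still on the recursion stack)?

DFS from P (visiting neighbors in alphabetical order); mark gray on enter, black on exit:
P gray
  Q gray
    J gray
    J black
    M gray
      M→J: J black — skip
      K gray
        U gray
        U black
      K black
      O gray
        O→U: U black — skip
      O black
      M→P: P is gray → back edge
First back edge: M → P.

M→P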